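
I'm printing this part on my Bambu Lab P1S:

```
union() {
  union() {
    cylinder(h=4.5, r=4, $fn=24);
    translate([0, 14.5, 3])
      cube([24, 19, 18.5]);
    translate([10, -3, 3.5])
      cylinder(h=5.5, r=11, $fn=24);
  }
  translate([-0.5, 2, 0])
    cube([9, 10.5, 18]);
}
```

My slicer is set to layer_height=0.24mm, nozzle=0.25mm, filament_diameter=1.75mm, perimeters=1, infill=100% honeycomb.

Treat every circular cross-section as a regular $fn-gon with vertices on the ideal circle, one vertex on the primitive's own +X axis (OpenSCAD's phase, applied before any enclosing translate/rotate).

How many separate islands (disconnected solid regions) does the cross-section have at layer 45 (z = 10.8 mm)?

At z = 10.8 mm: the cylinder is absent (z outside [0, 4.5]); the cube at (0, 14.5) (footprint 24×19) is included at this height; the cylinder at (10, -3) does not reach this height (z outside [3.5, 9]); Merging all regions: only the 24×19 cube at (0, 14.5) is present, so the union is just that shape — 1 connected region; the cube at (-0.5, 2) is present — its section is the full 9×10.5 rectangle; Taking the union: the 2 present regions are separate (no shared area or edge), so areas and boundary lengths simply add and each stays a separate island — 2 connected regions. Overall, the cross-section has 2 separate islands. Island count = 2.

2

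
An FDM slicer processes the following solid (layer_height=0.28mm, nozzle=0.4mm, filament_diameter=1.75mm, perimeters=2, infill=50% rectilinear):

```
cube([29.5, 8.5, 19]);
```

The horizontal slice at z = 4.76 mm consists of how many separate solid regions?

1

At z = 4.76 mm: the 29.5×8.5 cube contributes its full rectangle. The result has 1 disconnected region.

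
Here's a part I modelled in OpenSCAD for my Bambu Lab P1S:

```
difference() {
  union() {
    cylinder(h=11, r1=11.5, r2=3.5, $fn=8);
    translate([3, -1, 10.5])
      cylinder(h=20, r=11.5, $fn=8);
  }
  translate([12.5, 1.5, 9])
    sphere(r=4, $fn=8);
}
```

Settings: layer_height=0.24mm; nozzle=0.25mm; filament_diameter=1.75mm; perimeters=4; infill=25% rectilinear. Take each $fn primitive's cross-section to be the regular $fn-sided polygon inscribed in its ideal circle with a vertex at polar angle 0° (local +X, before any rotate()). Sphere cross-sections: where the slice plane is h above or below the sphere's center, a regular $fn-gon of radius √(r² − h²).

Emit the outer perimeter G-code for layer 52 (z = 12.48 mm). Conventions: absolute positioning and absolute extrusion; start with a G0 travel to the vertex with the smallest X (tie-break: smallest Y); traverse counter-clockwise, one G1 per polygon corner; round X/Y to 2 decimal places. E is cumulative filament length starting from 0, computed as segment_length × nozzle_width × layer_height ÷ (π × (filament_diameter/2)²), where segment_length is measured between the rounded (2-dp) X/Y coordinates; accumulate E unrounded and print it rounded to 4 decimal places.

G0 X-8.50 Y-1.00 Z12.48
G1 X-5.13 Y-9.13 E0.2195
G1 X3.00 Y-12.50 E0.4391
G1 X11.13 Y-9.13 E0.6586
G1 X14.50 Y-1.00 E0.8781
G1 X13.97 Y0.28 E0.9127
G1 X13.89 Y0.11 E0.9174
G1 X12.50 Y-0.47 E0.9550
G1 X11.11 Y0.11 E0.9925
G1 X10.53 Y1.50 E1.0301
G1 X11.11 Y2.89 E1.0677
G1 X12.50 Y3.47 E1.1052
G1 X12.68 Y3.40 E1.1101
G1 X11.13 Y7.13 E1.2108
G1 X3.00 Y10.50 E1.4304
G1 X-5.13 Y7.13 E1.6499
G1 X-8.50 Y-1.00 E1.8694

At z = 12.48 mm: the cone is not intersected at this z (z outside [0, 11]); the cylinder at (3, -1): section is a regular 8-gon, circumradius r=11.5; Merging all regions: only the r=11.5 cylinder at (3, -1) is present, so the union is just that shape — 1 connected region; the r=4 sphere at (12.5, 1.5) contributes a regular 8-gon of circumradius √(4²−3.48²) = 1.972; Subtracting the remaining from the first: starting from the result so far, the r=4 sphere at (12.5, 1.5) partially overlaps it — only the 8.73 mm² overlap (of its 11.00 mm²) is removed, clipping the outline — 1 connected region. The outline is a single polygon with 16 vertices. Extrusion per mm of travel: 0.25 × 0.24 / (π × 0.875²) = 0.024945. Accumulating E over each segment gives final E = 1.8694.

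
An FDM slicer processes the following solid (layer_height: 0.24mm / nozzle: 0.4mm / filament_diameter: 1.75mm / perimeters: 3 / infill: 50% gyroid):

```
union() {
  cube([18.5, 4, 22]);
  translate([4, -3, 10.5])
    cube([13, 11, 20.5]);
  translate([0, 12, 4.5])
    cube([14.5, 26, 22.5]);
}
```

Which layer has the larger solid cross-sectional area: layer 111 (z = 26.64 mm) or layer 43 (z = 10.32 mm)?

Layer 111 (z = 26.64): the cube is not intersected at this z (z outside [0, 22]); the cube at (4, -3) is present — its section is the full 13×11 rectangle (area 143.00 mm²); the 14.5×26 cube at (0, 12) contributes its full rectangle (area 377.00 mm²); Combining (union): the 2 present regions are separate (no shared area or edge), so areas and boundary lengths simply add and each stays a separate island — area = 520.00 mm². So its area = 520.00 mm². Layer 43 (z = 10.32): the cube (footprint 18.5×4) is included at this height (area 74.00 mm²); the cube at (4, -3) is not intersected at this z (z outside [10.5, 31]); the 14.5×26 cube at (0, 12) contributes its full rectangle (area 377.00 mm²); Combining (union): the 2 present regions are separate (no shared area or edge), so areas and boundary lengths simply add and each stays a separate island — area = 451.00 mm². So its area = 451.00 mm². Layer 111 is larger (520.00 vs 451.00 mm²).

layer 111 (z = 26.64 mm)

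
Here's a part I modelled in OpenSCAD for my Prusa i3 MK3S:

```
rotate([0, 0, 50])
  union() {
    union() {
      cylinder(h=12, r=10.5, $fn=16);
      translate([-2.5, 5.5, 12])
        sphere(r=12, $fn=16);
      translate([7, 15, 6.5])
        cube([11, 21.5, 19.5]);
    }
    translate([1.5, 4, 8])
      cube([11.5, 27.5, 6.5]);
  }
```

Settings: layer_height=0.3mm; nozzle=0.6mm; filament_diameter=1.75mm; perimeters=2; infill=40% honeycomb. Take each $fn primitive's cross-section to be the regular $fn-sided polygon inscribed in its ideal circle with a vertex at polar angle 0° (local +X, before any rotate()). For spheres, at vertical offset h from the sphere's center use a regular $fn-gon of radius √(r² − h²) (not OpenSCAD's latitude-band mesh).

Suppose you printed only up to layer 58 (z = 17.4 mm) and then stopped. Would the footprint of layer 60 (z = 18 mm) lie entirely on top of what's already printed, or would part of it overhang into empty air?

entirely on top

Compare the two slices. At z = 17.4: the cylinder does not reach this height (z outside [0, 12]); the sphere at (-2.5, 5.5): section is a regular 16-gon, circumradius = √(r²−h²) = √(12²−5.4²) = 10.716 (area = (16/2)·10.716²·sin(360°/16) = 351.58 mm²); the cube at (7, 15) (footprint 11×21.5) is included at this height (area 236.50 mm²); Merging all regions: the 2 present regions are separate (no shared area or edge), so areas and boundary lengths simply add and each stays a separate island — area = 588.08 mm²; the cube at (1.5, 4) is not intersected at this z (z outside [8, 14.5]); Combining (union): only that combined region is present, so the union is just that shape — area = 588.08 mm²; (whole slice rotated 50° about Z — lengths, areas and connectivity unchanged). At z = 18: the cylinder is absent (z outside [0, 12]); the r=12 sphere at (-2.5, 5.5) contributes a regular 16-gon of circumradius √(12²−6²) = 10.392 (area = (16/2)·10.392²·sin(360°/16) = 330.64 mm²); the cube at (7, 15) is present — its section is the full 11×21.5 rectangle (area 236.50 mm²); Combining (union): the 2 present regions are separate (no shared area or edge), so areas and boundary lengths simply add and each stays a separate island — area = 567.14 mm²; the cube at (1.5, 4) does not reach this height (z outside [8, 14.5]); Taking the union: only the result so far is present, so the union is just that shape — area = 567.14 mm²; (rotated 50° about Z; rotation is an isometry so areas/perimeters/island counts are preserved). Checking containment: the cross-section at z = 18 is a subset of the cross-section at z = 17.4.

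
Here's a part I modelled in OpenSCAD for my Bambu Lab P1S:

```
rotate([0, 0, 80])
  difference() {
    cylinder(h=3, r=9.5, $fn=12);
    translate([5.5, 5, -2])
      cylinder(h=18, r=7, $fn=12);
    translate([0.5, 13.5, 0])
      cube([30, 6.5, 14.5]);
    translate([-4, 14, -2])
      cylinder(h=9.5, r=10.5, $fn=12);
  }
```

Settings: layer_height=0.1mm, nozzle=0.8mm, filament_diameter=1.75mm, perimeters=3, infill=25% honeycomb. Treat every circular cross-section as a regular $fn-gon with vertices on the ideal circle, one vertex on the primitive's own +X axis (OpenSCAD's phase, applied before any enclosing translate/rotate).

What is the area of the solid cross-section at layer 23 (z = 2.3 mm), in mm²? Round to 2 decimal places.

157.63 mm²

At z = 2.3 mm: the r=9.5 cylinder gives a regular 12-gon of circumradius 9.5 (constant along its height) (area = (12/2)·9.500²·sin(360°/12) = 270.75 mm²); the r=7 cylinder at (5.5, 5) contributes a regular 12-gon of circumradius 7 (area = (12/2)·7.000²·sin(360°/12) = 147.00 mm²); the cube at (0.5, 13.5) (footprint 30×6.5) is included at this height (area 195.00 mm²); the cylinder at (-4, 14): section is a regular 12-gon, circumradius r=10.5 (area = (12/2)·10.500²·sin(360°/12) = 330.75 mm²); Subtracting the remaining from the first: starting from the r=9.5 cylinder (270.75 mm²), the r=7 cylinder at (5.5, 5) partially overlaps it — only the 86.34 mm² overlap (of its 147.00 mm²) is removed, clipping the outline; the 30×6.5 cube at (0.5, 13.5) misses the remaining region (no effect); the r=10.5 cylinder at (-4, 14) partially overlaps it — only the 26.78 mm² overlap (of its 330.75 mm²) is removed, clipping the outline — area = 157.63 mm²; (rotated 80° about Z; rotation is an isometry so areas/perimeters/island counts are preserved). Overall, the cross-section is a single solid region. Net area = 157.63 mm².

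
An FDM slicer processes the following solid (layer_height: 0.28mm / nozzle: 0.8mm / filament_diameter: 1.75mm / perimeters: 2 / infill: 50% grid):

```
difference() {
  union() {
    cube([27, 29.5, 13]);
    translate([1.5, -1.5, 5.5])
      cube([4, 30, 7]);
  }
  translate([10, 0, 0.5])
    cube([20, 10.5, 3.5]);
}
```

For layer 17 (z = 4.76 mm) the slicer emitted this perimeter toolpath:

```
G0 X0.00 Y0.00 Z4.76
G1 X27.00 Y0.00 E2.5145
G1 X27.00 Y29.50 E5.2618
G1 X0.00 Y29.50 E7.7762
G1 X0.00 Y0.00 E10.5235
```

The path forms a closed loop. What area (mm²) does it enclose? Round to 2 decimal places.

Apply the shoelace formula to the sequence of (X, Y) vertices; enclosed area = 796.50 mm².

796.50 mm²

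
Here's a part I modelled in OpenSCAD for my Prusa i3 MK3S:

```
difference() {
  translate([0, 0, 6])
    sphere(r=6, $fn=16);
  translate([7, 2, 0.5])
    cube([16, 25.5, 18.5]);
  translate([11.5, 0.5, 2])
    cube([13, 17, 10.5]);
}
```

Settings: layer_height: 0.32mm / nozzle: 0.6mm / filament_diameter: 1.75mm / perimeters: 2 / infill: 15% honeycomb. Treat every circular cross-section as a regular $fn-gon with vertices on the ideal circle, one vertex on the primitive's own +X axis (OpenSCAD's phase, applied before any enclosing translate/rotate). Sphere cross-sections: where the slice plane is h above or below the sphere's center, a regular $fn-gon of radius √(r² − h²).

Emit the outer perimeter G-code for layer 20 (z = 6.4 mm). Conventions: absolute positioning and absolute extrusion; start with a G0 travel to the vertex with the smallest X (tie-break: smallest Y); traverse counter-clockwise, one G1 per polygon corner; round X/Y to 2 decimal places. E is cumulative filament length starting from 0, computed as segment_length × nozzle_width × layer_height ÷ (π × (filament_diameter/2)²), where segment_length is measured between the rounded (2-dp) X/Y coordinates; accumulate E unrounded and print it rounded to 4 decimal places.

At z = 6.4 mm: the r=6 sphere contributes a regular 16-gon of circumradius √(6²−0.4²) = 5.987; the cube at (7, 2) (footprint 16×25.5) is included at this height; the cube at (11.5, 0.5) is present — its section is the full 13×17 rectangle; Taking the first minus the rest: starting from the r=6 sphere, the 16×25.5 cube at (7, 2) misses the remaining region (no effect); the 13×17 cube at (11.5, 0.5) misses the remaining region (no effect) — 1 connected region. The outline is a single polygon with 16 vertices. Extrusion per mm of travel: 0.6 × 0.32 / (π × 0.875²) = 0.079824. Accumulating E over each segment gives final E = 2.9829.

G0 X-5.99 Y0.00 Z6.40
G1 X-5.53 Y-2.29 E0.1864
G1 X-4.23 Y-4.23 E0.3729
G1 X-2.29 Y-5.53 E0.5593
G1 X0.00 Y-5.99 E0.7457
G1 X2.29 Y-5.53 E0.9322
G1 X4.23 Y-4.23 E1.1186
G1 X5.53 Y-2.29 E1.3050
G1 X5.99 Y0.00 E1.4914
G1 X5.53 Y2.29 E1.6779
G1 X4.23 Y4.23 E1.8643
G1 X2.29 Y5.53 E2.0507
G1 X0.00 Y5.99 E2.2372
G1 X-2.29 Y5.53 E2.4236
G1 X-4.23 Y4.23 E2.6100
G1 X-5.53 Y2.29 E2.7965
G1 X-5.99 Y0.00 E2.9829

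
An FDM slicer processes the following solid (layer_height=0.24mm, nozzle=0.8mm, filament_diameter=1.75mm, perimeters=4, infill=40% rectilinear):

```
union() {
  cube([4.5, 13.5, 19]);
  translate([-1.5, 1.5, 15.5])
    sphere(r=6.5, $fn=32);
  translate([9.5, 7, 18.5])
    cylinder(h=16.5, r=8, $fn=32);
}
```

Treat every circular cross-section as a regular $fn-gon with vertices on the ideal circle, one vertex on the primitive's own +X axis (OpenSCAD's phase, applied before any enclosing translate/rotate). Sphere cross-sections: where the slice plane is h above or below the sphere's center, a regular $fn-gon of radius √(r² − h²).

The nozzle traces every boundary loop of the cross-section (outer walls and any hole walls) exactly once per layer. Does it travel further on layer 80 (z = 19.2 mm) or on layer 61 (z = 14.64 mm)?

layer 80 (z = 19.2 mm)

Layer 80 (z = 19.2): the cube is absent (z outside [0, 19]); the r=6.5 sphere at (-1.5, 1.5) slices to a regular 32-gon of circumradius 5.344 (√(r²−h²) with h=3.7 from center) (perimeter = 2·32·5.344·sin(180°/32) = 33.52 mm); the r=8 cylinder at (9.5, 7) contributes a regular 32-gon of circumradius 8 (perimeter = 2·32·8.000·sin(180°/32) = 50.18 mm); Combining (union): the regions partially overlap (shared area 3.34 mm²), so the edge portions inside another operand are dropped and the merged outline is re-measured after clipping — boundary = 73.45 mm. So its perimeter = 73.45 mm. Layer 61 (z = 14.64): the 4.5×13.5 cube contributes its full rectangle (perimeter 36.00 mm); the sphere at (-1.5, 1.5): section is a regular 32-gon, circumradius = √(r²−h²) = √(6.5²−0.86²) = 6.443 (perimeter = 2·32·6.443·sin(180°/32) = 40.42 mm); the cylinder at (9.5, 7) does not reach this height (z outside [18.5, 35]); Taking the union: the regions partially overlap (shared area 28.95 mm²), so the edge portions inside another operand are dropped and the merged outline is re-measured after clipping — boundary = 54.14 mm. So its perimeter = 54.14 mm. Layer 80 is larger (73.45 vs 54.14 mm).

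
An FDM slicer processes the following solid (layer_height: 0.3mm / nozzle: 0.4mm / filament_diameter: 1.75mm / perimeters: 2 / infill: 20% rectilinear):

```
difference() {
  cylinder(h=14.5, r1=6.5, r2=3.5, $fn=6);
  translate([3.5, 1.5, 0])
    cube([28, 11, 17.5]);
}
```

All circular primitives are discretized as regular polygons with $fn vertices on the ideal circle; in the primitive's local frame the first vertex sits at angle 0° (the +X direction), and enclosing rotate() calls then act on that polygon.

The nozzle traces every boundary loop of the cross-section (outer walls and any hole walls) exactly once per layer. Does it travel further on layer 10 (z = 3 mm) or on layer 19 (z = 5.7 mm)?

Layer 10 (z = 3): the cone: at t=0.207 of its height the radius interpolates to r₁+(r₂−r₁)t = 5.879, giving a regular 6-gon of that circumradius (perimeter = 2·6·5.879·sin(180°/6) = 35.28 mm); the 28×11 cube at (3.5, 1.5) contributes its full rectangle (perimeter 78.00 mm); Taking the first minus the rest: starting from the cone, the 28×11 cube at (3.5, 1.5) partially overlaps it — only the 1.98 mm² overlap (of its 308.00 mm²) is removed, clipping the outline — boundary = 36.38 mm. So its perimeter = 36.38 mm. Layer 19 (z = 5.7): the cone contributes a regular 6-gon of circumradius 5.321 (interpolated between r1=6.5 and r2=3.5 at t=0.393) (perimeter = 2·6·5.321·sin(180°/6) = 31.92 mm); the cube at (3.5, 1.5) (footprint 28×11) is included at this height (perimeter 78.00 mm); Subtracting the remaining from the first: starting from the cone, the 28×11 cube at (3.5, 1.5) partially overlaps it — only the 0.79 mm² overlap (of its 308.00 mm²) is removed, clipping the outline — boundary = 32.62 mm. So its perimeter = 32.62 mm. Layer 10 is larger (36.38 vs 32.62 mm).

layer 10 (z = 3 mm)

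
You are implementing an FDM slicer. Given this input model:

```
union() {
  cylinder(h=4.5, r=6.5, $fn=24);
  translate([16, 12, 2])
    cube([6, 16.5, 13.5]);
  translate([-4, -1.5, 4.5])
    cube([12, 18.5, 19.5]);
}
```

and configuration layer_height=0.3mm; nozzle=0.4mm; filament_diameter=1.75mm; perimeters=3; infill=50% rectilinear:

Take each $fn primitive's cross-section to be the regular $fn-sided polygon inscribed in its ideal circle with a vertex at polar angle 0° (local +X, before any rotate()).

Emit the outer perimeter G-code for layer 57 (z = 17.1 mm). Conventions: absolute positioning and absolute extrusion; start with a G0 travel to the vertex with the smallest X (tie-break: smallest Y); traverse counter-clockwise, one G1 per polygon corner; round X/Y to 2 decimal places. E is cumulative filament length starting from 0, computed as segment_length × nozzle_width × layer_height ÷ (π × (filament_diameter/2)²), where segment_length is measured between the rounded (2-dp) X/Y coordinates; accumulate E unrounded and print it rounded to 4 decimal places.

At z = 17.1 mm: the cylinder does not reach this height (z outside [0, 4.5]); the cube at (16, 12) is not intersected at this z (z outside [2, 15.5]); the 12×18.5 cube at (-4, -1.5) contributes its full rectangle; Merging all regions: only the 12×18.5 cube at (-4, -1.5) is present, so the union is just that shape — 1 connected region. The outline is a single polygon with 4 vertices. Extrusion per mm of travel: 0.4 × 0.3 / (π × 0.875²) = 0.049890. Accumulating E over each segment gives final E = 3.0433.

G0 X-4.00 Y-1.50 Z17.10
G1 X8.00 Y-1.50 E0.5987
G1 X8.00 Y17.00 E1.5217
G1 X-4.00 Y17.00 E2.1203
G1 X-4.00 Y-1.50 E3.0433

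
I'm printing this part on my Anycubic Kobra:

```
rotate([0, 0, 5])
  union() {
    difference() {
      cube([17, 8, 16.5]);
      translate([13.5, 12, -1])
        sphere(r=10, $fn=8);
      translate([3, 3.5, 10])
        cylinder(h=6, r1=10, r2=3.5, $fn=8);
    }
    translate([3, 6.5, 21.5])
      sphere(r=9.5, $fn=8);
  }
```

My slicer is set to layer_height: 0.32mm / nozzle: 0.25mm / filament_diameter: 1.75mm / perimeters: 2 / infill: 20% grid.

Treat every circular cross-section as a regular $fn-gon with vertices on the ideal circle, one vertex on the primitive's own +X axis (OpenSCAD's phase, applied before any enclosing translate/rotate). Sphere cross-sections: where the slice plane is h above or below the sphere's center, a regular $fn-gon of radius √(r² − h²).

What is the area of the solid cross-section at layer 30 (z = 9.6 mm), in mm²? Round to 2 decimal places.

136.00 mm²

At z = 9.6 mm: the cube (footprint 17×8) is included at this height (area 136.00 mm²); the sphere at (13.5, 12) is absent (|z−center|=10.600 > r=10); the cone at (3, 3.5) is absent (z outside [10, 16]); After the difference (first − rest): none of the subtracted shapes is present at this height, so the 17×8 cube is unchanged — area = 136.00 mm²; the sphere at (3, 6.5) is absent (|z−center|=11.900 > r=9.5); Combining (union): only that combined region is present, so the union is just that shape — area = 136.00 mm²; (whole slice rotated 5° about Z — lengths, areas and connectivity unchanged). Overall, the cross-section is a single solid region. Net area = 136.00 mm².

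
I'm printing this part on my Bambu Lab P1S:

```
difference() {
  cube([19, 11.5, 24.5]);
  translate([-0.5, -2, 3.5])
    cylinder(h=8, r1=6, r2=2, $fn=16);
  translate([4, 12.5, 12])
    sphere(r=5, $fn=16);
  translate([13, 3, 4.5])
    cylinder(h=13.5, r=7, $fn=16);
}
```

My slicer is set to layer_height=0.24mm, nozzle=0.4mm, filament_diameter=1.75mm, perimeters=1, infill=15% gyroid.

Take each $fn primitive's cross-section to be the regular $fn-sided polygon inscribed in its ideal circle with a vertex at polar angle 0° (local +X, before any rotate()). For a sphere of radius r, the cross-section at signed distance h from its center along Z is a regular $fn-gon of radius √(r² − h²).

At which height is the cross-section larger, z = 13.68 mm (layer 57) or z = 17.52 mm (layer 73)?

Layer 57 (z = 13.68): the cube (footprint 19×11.5) is included at this height (area 218.50 mm²); the cone at (-0.5, -2) is absent (z outside [3.5, 11.5]); the r=5 sphere at (4, 12.5) slices to a regular 16-gon of circumradius 4.709 (√(r²−h²) with h=1.68 from center) (area = (16/2)·4.709²·sin(360°/16) = 67.90 mm²); the r=7 cylinder at (13, 3) contributes a regular 16-gon of circumradius 7 (area = (16/2)·7.000²·sin(360°/16) = 150.01 mm²); After the difference (first − rest): starting from the 19×11.5 cube (218.50 mm²), the r=5 sphere at (4, 12.5) partially overlaps it — only the 24.29 mm² overlap (of its 67.90 mm²) is removed, clipping the outline; the r=7 cylinder at (13, 3) partially overlaps it — only the 110.96 mm² overlap (of its 150.01 mm²) is removed, clipping the outline — area = 83.25 mm². So its area = 83.25 mm². Layer 73 (z = 17.52): the cube is present — its section is the full 19×11.5 rectangle (area 218.50 mm²); the cone at (-0.5, -2) is not intersected at this z (z outside [3.5, 11.5]); the sphere at (4, 12.5) does not reach this height (|z−center|=5.520 > r=5); the cylinder at (13, 3): section is a regular 16-gon, circumradius r=7 (area = (16/2)·7.000²·sin(360°/16) = 150.01 mm²); Subtracting the remaining from the first: starting from the 19×11.5 cube (218.50 mm²), the r=7 cylinder at (13, 3) partially overlaps it — only the 110.96 mm² overlap (of its 150.01 mm²) is removed, clipping the outline — area = 107.54 mm². So its area = 107.54 mm². Layer 73 is larger (107.54 vs 83.25 mm²).

layer 73 (z = 17.52 mm)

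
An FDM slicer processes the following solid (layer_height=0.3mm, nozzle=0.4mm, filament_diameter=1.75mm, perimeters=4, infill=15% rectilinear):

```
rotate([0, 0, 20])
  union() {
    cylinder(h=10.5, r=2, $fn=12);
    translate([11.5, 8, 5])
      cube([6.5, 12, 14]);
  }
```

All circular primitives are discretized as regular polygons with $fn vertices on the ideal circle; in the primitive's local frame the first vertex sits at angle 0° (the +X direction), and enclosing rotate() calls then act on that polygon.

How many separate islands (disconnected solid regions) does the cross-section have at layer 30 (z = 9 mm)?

At z = 9 mm: the r=2 cylinder contributes a regular 12-gon of circumradius 2; the cube at (11.5, 8) (footprint 6.5×12) is included at this height; Combining (union): the 2 present regions are separate (no shared area or edge), so areas and boundary lengths simply add and each stays a separate island — 2 connected regions; (rotated 20° about Z; rotation is an isometry so areas/perimeters/island counts are preserved). Overall, the cross-section has 2 separate islands. Island count = 2.

2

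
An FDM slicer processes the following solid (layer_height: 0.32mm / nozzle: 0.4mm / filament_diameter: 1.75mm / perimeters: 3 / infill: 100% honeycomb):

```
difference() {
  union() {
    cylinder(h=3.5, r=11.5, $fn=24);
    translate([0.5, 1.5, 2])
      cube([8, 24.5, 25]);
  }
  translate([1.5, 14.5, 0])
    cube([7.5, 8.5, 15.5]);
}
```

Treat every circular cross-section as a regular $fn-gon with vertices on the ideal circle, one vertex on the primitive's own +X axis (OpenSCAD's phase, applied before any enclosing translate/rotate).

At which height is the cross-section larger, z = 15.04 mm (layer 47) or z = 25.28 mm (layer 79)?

layer 79 (z = 25.28 mm)

Layer 47 (z = 15.04): the cylinder is absent (z outside [0, 3.5]); the cube at (0.5, 1.5) is present — its section is the full 8×24.5 rectangle (area 196.00 mm²); Taking the union: only the 8×24.5 cube at (0.5, 1.5) is present, so the union is just that shape — area = 196.00 mm²; the cube at (1.5, 14.5) (footprint 7.5×8.5) is included at this height (area 63.75 mm²); Taking the first minus the rest: starting from that combined region (196.00 mm²), the 7.5×8.5 cube at (1.5, 14.5) partially overlaps it — only the 59.50 mm² overlap (of its 63.75 mm²) is removed, clipping the outline — area = 136.50 mm². So its area = 136.50 mm². Layer 79 (z = 25.28): the cylinder is absent (z outside [0, 3.5]); the cube at (0.5, 1.5) is present — its section is the full 8×24.5 rectangle (area 196.00 mm²); Combining (union): only the 8×24.5 cube at (0.5, 1.5) is present, so the union is just that shape — area = 196.00 mm²; the cube at (1.5, 14.5) is absent (z outside [0, 15.5]); Taking the first minus the rest: none of the subtracted shapes is present at this height, so that combined region is unchanged — area = 196.00 mm². So its area = 196.00 mm². Layer 79 is larger (196.00 vs 136.50 mm²).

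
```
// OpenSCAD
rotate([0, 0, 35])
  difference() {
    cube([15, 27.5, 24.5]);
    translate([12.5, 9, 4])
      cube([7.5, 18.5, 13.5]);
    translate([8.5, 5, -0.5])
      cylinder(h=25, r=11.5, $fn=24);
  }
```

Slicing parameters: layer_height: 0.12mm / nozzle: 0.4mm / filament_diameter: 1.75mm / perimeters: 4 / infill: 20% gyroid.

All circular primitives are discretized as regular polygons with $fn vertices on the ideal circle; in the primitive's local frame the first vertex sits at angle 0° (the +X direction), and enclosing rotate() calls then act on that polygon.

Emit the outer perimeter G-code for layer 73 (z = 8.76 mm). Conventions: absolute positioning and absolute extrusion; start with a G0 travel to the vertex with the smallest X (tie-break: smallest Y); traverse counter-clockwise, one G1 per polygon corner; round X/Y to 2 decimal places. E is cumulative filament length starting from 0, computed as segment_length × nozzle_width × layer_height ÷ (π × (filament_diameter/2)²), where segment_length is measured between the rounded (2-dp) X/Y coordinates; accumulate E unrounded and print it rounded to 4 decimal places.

G0 X-15.77 Y22.53 Z8.76
G1 X-7.26 Y10.36 E0.2964
G1 X-7.23 Y10.97 E0.3085
G1 X-6.33 Y13.83 E0.3684
G1 X-4.71 Y16.36 E0.4283
G1 X-2.50 Y18.39 E0.4882
G1 X0.16 Y19.78 E0.5481
G1 X1.24 Y20.02 E0.5702
G1 X-5.53 Y29.70 E0.8059
G1 X-15.77 Y22.53 E1.0554

At z = 8.76 mm: the 15×27.5 cube contributes its full rectangle; the cube at (12.5, 9) is present — its section is the full 7.5×18.5 rectangle; the cylinder at (8.5, 5): section is a regular 24-gon, circumradius r=11.5; Subtracting the remaining from the first: starting from the 15×27.5 cube, the 7.5×18.5 cube at (12.5, 9) partially overlaps it — only the 46.25 mm² overlap (of its 138.75 mm²) is removed, clipping the outline; the r=11.5 cylinder at (8.5, 5) partially overlaps it — only the 217.11 mm² overlap (of its 410.75 mm²) is removed, clipping the outline — 1 connected region; (whole slice rotated 35° about Z — lengths, areas and connectivity unchanged). The outline is a single polygon with 9 vertices. Extrusion per mm of travel: 0.4 × 0.12 / (π × 0.875²) = 0.019956. Accumulating E over each segment gives final E = 1.0554.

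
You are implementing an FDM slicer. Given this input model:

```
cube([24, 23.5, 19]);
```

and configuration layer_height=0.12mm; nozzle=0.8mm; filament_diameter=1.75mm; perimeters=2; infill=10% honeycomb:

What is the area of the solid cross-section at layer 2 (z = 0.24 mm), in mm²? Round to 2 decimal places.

564.00 mm²

At z = 0.24 mm: the cube is present — its section is the full 24×23.5 rectangle (area 564.00 mm²). Overall, the cross-section is a single solid region. Net area = 564.00 mm².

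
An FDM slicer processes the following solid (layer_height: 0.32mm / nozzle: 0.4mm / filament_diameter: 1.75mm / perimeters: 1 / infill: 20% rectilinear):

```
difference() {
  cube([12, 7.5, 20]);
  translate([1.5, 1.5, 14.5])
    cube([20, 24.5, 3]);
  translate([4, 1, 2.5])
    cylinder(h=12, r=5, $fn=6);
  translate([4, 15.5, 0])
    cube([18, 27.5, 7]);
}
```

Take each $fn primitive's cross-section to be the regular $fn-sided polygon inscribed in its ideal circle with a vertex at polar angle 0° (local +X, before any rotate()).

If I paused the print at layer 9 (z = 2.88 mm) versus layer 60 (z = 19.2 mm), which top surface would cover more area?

Layer 9 (z = 2.88): the cube (footprint 12×7.5) is included at this height (area 90.00 mm²); the cube at (1.5, 1.5) is not intersected at this z (z outside [14.5, 17.5]); the r=5 cylinder at (4, 1) gives a regular 6-gon of circumradius 5 (constant along its height) (area = (6/2)·5.000²·sin(360°/6) = 64.95 mm²); the 18×27.5 cube at (4, 15.5) contributes its full rectangle (area 495.00 mm²); After the difference (first − rest): starting from the 12×7.5 cube (90.00 mm²), the r=5 cylinder at (4, 1) partially overlaps it — only the 40.32 mm² overlap (of its 64.95 mm²) is removed, clipping the outline; the 18×27.5 cube at (4, 15.5) misses the remaining region (no effect) — area = 49.68 mm². So its area = 49.68 mm². Layer 60 (z = 19.2): the cube is present — its section is the full 12×7.5 rectangle (area 90.00 mm²); the cube at (1.5, 1.5) is absent (z outside [14.5, 17.5]); the cylinder at (4, 1) does not reach this height (z outside [2.5, 14.5]); the cube at (4, 15.5) is absent (z outside [0, 7]); Taking the first minus the rest: none of the subtracted shapes is present at this height, so the 12×7.5 cube is unchanged — area = 90.00 mm². So its area = 90.00 mm². Layer 60 is larger (90.00 vs 49.68 mm²).

layer 60 (z = 19.2 mm)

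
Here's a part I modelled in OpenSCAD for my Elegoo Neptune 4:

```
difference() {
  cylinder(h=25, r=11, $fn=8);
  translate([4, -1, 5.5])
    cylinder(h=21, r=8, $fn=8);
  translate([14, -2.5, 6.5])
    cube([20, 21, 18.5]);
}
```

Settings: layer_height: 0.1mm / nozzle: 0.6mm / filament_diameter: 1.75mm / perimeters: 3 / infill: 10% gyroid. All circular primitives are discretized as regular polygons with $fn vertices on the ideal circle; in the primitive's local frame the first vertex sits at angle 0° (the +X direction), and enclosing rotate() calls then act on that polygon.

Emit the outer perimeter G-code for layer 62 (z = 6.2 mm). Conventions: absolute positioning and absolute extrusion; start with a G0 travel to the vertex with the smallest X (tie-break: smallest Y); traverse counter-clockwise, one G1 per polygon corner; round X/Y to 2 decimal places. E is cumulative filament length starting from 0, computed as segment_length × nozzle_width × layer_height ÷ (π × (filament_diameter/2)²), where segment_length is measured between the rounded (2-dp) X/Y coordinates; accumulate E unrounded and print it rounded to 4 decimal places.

At z = 6.2 mm: the r=11 cylinder contributes a regular 8-gon of circumradius 11; the r=8 cylinder at (4, -1) gives a regular 8-gon of circumradius 8 (constant along its height); the cube at (14, -2.5) does not reach this height (z outside [6.5, 25]); Taking the first minus the rest: starting from the r=11 cylinder, the r=8 cylinder at (4, -1) partially overlaps it — only the 168.71 mm² overlap (of its 181.02 mm²) is removed, clipping the outline — 1 connected region. The outline is a single polygon with 14 vertices. Extrusion per mm of travel: 0.6 × 0.1 / (π × 0.875²) = 0.024945. Accumulating E over each segment gives final E = 2.1994.

G0 X-11.00 Y0.00 Z6.20
G1 X-7.78 Y-7.78 E0.2100
G1 X0.00 Y-11.00 E0.4201
G1 X7.78 Y-7.78 E0.6301
G1 X7.95 Y-7.36 E0.6414
G1 X4.00 Y-9.00 E0.7481
G1 X-1.66 Y-6.66 E0.9009
G1 X-4.00 Y-1.00 E1.0537
G1 X-1.66 Y4.66 E1.2064
G1 X4.00 Y7.00 E1.3592
G1 X8.95 Y4.95 E1.4929
G1 X7.78 Y7.78 E1.5693
G1 X0.00 Y11.00 E1.7793
G1 X-7.78 Y7.78 E1.9893
G1 X-11.00 Y0.00 E2.1994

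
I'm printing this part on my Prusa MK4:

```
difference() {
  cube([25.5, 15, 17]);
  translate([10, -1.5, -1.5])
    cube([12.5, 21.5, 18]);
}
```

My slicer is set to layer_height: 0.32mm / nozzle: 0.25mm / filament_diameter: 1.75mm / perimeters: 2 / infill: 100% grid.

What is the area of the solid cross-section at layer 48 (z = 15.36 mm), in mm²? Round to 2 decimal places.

At z = 15.36 mm: the cube is present — its section is the full 25.5×15 rectangle (area 382.50 mm²); the cube at (10, -1.5) is present — its section is the full 12.5×21.5 rectangle (area 268.75 mm²); Taking the first minus the rest: starting from the 25.5×15 cube (382.50 mm²), the 12.5×21.5 cube at (10, -1.5) partially overlaps it — only the 187.50 mm² overlap (of its 268.75 mm²) is removed, clipping the outline — area = 195.00 mm². Overall, the cross-section has 2 separate islands. Net area = 195.00 mm².

195.00 mm²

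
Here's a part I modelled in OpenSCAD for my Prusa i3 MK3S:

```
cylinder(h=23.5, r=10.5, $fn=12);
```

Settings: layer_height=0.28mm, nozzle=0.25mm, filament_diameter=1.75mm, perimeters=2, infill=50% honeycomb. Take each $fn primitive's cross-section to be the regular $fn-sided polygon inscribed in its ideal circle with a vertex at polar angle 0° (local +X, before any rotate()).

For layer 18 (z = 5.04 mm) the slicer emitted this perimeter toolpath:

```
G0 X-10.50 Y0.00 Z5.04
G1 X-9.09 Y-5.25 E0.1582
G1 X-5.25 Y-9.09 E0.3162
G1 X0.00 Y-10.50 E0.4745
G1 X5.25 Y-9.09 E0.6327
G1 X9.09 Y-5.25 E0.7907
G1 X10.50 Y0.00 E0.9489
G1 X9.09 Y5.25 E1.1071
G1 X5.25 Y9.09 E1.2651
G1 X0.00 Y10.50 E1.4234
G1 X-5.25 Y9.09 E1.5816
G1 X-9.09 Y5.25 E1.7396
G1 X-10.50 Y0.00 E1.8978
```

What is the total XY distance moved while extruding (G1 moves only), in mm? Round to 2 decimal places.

65.21 mm

Sum the Euclidean lengths of each G1 segment: total = 65.21 mm.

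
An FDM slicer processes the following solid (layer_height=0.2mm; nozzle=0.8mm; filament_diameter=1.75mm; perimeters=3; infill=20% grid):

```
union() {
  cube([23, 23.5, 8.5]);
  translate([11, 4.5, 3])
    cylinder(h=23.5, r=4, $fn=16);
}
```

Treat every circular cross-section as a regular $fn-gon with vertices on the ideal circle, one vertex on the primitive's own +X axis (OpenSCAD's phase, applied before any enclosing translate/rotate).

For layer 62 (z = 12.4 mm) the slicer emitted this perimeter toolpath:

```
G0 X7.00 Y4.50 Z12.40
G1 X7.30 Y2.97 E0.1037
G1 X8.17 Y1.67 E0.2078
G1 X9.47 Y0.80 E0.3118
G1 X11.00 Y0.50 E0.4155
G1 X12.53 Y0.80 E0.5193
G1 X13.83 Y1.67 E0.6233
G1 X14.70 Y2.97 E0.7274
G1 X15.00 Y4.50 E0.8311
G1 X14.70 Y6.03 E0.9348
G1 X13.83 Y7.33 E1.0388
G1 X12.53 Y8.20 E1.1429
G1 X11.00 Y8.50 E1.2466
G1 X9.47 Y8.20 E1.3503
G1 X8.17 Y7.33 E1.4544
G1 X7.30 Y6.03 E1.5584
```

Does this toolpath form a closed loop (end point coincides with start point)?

Start point (G0): (7.00, 4.50). End point (last G1): the path does not return to the start — open.

no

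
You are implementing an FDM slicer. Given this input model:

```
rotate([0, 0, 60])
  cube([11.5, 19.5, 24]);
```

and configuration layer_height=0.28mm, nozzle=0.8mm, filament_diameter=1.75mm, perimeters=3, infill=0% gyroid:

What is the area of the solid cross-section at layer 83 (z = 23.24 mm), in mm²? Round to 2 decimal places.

224.25 mm²

At z = 23.24 mm: the cube (footprint 11.5×19.5) is included at this height (area 224.25 mm²); (whole slice rotated 60° about Z — lengths, areas and connectivity unchanged). Overall, the cross-section is a single solid region. Net area = 224.25 mm².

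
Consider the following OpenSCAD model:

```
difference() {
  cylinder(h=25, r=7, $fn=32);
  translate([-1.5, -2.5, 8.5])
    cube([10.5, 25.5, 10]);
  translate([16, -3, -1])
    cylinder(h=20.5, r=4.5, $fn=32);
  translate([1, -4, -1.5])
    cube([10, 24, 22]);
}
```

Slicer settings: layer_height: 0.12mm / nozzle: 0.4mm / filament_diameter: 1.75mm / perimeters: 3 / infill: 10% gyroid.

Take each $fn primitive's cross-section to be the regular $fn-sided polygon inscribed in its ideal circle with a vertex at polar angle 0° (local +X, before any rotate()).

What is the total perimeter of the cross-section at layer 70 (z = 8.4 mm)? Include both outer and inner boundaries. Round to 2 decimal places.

45.31 mm

At z = 8.4 mm: the r=7 cylinder contributes a regular 32-gon of circumradius 7 (perimeter = 2·32·7.000·sin(180°/32) = 43.91 mm); the cube at (-1.5, -2.5) is not intersected at this z (z outside [8.5, 18.5]); the r=4.5 cylinder at (16, -3) contributes a regular 32-gon of circumradius 4.5 (perimeter = 2·32·4.500·sin(180°/32) = 28.23 mm); the cube at (1, -4) (footprint 10×24) is included at this height (perimeter 68.00 mm); Subtracting the remaining from the first: starting from the r=7 cylinder, the r=4.5 cylinder at (16, -3) misses the remaining region (no effect); the 10×24 cube at (1, -4) partially overlaps it — only the 53.58 mm² overlap (of its 240.00 mm²) is removed, clipping the outline — boundary = 45.31 mm. Overall, the cross-section is a single solid region. Total boundary length (outer) = 45.31 mm.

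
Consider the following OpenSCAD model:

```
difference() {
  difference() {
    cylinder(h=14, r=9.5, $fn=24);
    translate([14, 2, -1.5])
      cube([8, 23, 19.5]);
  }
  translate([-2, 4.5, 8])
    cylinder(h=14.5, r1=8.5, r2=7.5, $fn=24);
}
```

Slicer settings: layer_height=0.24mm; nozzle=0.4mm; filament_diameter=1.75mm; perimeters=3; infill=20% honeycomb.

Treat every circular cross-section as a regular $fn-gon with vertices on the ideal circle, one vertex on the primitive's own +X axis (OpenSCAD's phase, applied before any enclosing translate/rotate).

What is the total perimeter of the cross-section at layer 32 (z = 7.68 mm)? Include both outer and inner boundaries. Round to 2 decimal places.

59.52 mm

At z = 7.68 mm: the cylinder: section is a regular 24-gon, circumradius r=9.5 (perimeter = 2·24·9.500·sin(180°/24) = 59.52 mm); the 8×23 cube at (14, 2) contributes its full rectangle (perimeter 62.00 mm); Taking the first minus the rest: starting from the r=9.5 cylinder, the 8×23 cube at (14, 2) misses the remaining region (no effect) — boundary = 59.52 mm; the cone at (-2, 4.5) is not intersected at this z (z outside [8, 22.5]); Taking the first minus the rest: none of the subtracted shapes is present at this height, so the result so far is unchanged — boundary = 59.52 mm. Overall, the cross-section is a single solid region. Total boundary length (outer) = 59.52 mm.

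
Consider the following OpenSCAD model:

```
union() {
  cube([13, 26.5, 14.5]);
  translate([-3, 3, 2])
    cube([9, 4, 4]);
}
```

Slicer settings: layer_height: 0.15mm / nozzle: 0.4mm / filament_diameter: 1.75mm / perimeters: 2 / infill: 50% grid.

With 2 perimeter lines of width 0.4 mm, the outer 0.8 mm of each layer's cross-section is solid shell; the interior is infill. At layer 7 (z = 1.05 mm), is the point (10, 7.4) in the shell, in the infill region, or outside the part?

At z = 1.05 mm: the cube (footprint 13×26.5) is included at this height; the cube at (-3, 3) is not intersected at this z (z outside [2, 6]); Merging all regions: only the 13×26.5 cube is present, so the union is just that shape — 1 connected region. Overall, the cross-section is a single solid region. The nearest boundary edge runs (13.00, 0.00)→(13.00, 26.50); distance from the point to it = 3.00 mm. The point is inside the cross-section and 3.00 mm from the nearest boundary — more than the 0.8 mm shell width (2 × 0.4), so it's in the infill interior.

infill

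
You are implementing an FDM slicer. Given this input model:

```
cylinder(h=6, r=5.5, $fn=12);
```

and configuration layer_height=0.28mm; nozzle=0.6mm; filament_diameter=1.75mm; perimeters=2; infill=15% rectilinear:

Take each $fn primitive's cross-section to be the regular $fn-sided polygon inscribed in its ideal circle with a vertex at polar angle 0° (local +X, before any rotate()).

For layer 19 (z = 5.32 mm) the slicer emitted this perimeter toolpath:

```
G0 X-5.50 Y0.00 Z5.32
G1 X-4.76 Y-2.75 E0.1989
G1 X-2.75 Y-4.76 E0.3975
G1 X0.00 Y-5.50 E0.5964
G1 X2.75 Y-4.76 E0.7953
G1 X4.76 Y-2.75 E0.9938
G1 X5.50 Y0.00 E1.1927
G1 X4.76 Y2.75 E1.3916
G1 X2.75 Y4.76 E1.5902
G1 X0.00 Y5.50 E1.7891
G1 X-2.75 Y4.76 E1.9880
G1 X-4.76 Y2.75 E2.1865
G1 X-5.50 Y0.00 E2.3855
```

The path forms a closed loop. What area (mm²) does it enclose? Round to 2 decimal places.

Apply the shoelace formula to the sequence of (X, Y) vertices; enclosed area = 90.69 mm².

90.69 mm²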